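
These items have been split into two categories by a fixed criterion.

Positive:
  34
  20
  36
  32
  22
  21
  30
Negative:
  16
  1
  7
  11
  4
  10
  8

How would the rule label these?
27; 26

The distinguishing property — at least 20 — holds for all the 'Positive' cases and none of the 'Negative' cases.

Positive, Positive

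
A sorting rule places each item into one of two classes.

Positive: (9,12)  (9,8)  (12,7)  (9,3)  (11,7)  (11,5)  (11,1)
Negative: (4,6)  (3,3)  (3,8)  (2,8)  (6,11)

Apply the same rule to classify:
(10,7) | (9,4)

Positive, Positive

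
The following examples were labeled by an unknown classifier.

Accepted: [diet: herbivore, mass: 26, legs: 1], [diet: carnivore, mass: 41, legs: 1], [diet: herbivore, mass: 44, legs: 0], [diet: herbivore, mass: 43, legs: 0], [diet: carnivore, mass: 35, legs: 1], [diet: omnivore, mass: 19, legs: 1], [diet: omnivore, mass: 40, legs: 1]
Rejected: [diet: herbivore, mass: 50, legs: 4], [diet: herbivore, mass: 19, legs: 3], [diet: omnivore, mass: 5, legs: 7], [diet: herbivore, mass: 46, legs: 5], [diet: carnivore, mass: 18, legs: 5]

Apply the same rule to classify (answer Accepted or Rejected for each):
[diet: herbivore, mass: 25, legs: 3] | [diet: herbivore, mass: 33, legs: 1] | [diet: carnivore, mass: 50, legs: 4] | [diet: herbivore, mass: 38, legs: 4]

The classifier is using: legs ≤ 1.
[diet: herbivore, mass: 25, legs: 3]: legs = 3 — doesn't match, so Rejected. [diet: herbivore, mass: 33, legs: 1]: legs = 1 — fits, so Accepted. [diet: carnivore, mass: 50, legs: 4]: legs = 4 — doesn't match, so Rejected. [diet: herbivore, mass: 38, legs: 4]: legs = 4 — doesn't match, so Rejected.

Rejected, Accepted, Rejected, Rejected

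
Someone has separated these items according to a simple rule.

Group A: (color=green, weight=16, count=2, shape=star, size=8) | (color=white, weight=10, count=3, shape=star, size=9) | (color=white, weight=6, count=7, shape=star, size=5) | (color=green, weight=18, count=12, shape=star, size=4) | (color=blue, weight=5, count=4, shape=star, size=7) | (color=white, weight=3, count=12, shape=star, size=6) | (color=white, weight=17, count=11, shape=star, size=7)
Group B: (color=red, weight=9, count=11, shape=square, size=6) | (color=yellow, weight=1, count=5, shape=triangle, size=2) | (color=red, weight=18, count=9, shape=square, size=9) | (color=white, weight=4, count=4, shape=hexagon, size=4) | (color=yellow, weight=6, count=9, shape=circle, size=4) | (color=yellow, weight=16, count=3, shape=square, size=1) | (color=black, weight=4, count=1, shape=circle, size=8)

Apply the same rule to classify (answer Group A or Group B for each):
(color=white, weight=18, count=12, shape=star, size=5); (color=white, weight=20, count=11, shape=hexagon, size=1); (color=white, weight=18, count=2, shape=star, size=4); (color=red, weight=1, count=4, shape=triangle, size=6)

The simplest hypothesis consistent with all the labels is: shape is star.

Group A, Group B, Group A, Group B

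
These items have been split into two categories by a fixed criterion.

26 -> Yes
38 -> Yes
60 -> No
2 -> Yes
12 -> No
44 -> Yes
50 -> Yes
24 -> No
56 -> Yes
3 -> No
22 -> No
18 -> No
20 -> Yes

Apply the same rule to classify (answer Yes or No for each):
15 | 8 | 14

No, Yes, Yes

Rule: ≡ 2 (mod 3). This holds for each 'Yes' example and fails for each 'No' one.
15: 15 mod 3 = 0 — fails the rule, so No.
8: 8 mod 3 = 2 — checks out, so Yes.
14: 14 mod 3 = 2 — checks out, so Yes.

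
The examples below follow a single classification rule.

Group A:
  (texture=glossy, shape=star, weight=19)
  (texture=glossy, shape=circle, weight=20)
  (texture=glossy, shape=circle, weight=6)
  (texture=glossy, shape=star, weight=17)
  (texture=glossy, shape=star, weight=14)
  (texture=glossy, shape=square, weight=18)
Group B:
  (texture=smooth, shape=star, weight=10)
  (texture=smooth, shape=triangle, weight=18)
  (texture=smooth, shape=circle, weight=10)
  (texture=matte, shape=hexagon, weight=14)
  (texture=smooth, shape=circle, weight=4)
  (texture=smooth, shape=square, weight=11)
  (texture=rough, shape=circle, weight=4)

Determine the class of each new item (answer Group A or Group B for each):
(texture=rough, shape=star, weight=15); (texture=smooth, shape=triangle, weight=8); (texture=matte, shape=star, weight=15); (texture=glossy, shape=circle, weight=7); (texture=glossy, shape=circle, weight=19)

Group B, Group B, Group B, Group A, Group A

A rule that fits every label: texture is glossy — true of each 'Group A' example, false of each 'Group B' one.
(texture=rough, shape=star, weight=15): texture is rough — does not fit, so Group B.
(texture=smooth, shape=triangle, weight=8): texture is smooth — does not fit, so Group B.
(texture=matte, shape=star, weight=15): texture is matte — does not fit, so Group B.
(texture=glossy, shape=circle, weight=7): texture is glossy — meets the rule, so Group A.
(texture=glossy, shape=circle, weight=19): texture is glossy — meets the rule, so Group A.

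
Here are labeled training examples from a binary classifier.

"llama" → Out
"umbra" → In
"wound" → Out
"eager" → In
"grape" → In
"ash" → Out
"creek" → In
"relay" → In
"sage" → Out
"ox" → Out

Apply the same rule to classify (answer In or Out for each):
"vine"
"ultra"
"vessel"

The classifier is using: contains 'r'.
"vine": no 'r' — does not pass, so Out. "ultra": has 'r' — matches, so In. "vessel": no 'r' — does not pass, so Out.

Out, In, Out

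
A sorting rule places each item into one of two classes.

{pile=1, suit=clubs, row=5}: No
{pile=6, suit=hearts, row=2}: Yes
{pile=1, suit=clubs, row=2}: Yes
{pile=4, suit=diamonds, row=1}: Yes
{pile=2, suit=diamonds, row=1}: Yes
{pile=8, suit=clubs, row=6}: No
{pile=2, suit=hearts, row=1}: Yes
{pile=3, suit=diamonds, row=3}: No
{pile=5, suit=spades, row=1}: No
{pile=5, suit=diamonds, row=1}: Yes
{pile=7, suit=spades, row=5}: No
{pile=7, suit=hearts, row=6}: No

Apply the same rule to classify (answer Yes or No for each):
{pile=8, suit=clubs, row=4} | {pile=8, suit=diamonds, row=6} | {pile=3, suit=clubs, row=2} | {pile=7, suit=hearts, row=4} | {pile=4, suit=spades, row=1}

No, No, Yes, No, No

All 'Yes' examples share one property — suit is not spades AND row ≤ 2 — and every 'No' example lacks it.
{pile=8, suit=clubs, row=4} → suit is clubs, row = 4 → No. {pile=8, suit=diamonds, row=6} → suit is diamonds, row = 6 → No. {pile=3, suit=clubs, row=2} → suit is clubs, row = 2 → Yes. {pile=7, suit=hearts, row=4} → suit is hearts, row = 4 → No. {pile=4, suit=spades, row=1} → suit is spades, row = 1 → No.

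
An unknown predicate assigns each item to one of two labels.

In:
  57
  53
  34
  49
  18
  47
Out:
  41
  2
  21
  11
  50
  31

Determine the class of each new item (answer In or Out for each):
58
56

In, In

One predicate separates the groups cleanly: digit sum ≥ 6.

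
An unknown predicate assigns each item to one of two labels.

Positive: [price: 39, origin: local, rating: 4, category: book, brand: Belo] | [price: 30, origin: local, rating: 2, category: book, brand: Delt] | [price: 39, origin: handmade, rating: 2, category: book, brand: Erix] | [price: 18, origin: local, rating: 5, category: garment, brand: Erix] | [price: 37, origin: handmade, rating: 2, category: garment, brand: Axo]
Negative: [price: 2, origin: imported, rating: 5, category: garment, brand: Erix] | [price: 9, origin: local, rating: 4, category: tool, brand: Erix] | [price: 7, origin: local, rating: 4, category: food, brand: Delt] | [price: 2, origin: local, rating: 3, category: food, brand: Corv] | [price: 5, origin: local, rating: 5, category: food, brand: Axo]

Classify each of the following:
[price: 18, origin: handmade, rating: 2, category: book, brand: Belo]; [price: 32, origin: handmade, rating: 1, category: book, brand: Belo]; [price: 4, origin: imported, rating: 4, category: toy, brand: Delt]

One predicate separates the groups cleanly: price ≥ 18.
[price: 18, origin: handmade, rating: 2, category: book, brand: Belo] → price = 18 → Positive. [price: 32, origin: handmade, rating: 1, category: book, brand: Belo] → price = 32 → Positive. [price: 4, origin: imported, rating: 4, category: toy, brand: Delt] → price = 4 → Negative.

Positive, Positive, Negative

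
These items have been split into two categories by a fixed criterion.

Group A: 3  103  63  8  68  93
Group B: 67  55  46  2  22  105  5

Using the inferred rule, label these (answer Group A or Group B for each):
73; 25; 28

Group A, Group B, Group A

Comparing the two groups points to one rule — ≡ 3 (mod 5).
73 → 73 mod 5 = 3 → Group A.
25 → 25 mod 5 = 0 → Group B.
28 → 28 mod 5 = 3 → Group A.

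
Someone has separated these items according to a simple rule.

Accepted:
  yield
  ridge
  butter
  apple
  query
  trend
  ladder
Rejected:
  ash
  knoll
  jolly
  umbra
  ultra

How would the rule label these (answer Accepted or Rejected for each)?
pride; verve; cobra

Accepted, Accepted, Rejected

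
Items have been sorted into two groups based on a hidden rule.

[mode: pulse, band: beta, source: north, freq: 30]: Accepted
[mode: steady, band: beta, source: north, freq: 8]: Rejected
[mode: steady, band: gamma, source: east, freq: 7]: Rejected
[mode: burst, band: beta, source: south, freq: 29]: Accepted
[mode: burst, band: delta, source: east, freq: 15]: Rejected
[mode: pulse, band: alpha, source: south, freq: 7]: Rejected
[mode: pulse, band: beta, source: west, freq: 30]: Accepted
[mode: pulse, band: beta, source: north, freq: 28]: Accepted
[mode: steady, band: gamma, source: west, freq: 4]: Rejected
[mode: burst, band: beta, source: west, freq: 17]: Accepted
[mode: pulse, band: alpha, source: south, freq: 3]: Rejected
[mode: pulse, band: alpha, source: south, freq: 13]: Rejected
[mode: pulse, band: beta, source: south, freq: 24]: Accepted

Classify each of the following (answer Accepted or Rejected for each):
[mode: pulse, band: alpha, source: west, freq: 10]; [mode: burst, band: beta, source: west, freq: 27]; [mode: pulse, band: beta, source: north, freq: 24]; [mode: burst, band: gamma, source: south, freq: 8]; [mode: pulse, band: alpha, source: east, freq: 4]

The distinguishing property — freq ≥ 17 — holds for all the 'Accepted' cases and none of the 'Rejected' cases.
[mode: pulse, band: alpha, source: west, freq: 10] → freq = 10 → Rejected. [mode: burst, band: beta, source: west, freq: 27] → freq = 27 → Accepted. [mode: pulse, band: beta, source: north, freq: 24] → freq = 24 → Accepted. [mode: burst, band: gamma, source: south, freq: 8] → freq = 8 → Rejected. [mode: pulse, band: alpha, source: east, freq: 4] → freq = 4 → Rejected.

Rejected, Accepted, Accepted, Rejected, Rejected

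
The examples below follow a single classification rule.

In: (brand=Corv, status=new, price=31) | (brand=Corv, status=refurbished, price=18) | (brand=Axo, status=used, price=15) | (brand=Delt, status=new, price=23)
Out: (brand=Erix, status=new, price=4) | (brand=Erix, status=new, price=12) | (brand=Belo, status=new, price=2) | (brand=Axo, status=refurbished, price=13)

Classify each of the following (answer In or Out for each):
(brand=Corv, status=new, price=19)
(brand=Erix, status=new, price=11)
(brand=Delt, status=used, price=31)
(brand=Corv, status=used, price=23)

In, Out, In, In

Rule: price ≥ 15. This holds for each 'In' example and fails for each 'Out' one.
(brand=Corv, status=new, price=19): price = 19, fits → In.
(brand=Erix, status=new, price=11): price = 11, doesn't qualify → Out.
(brand=Delt, status=used, price=31): price = 31, fits → In.
(brand=Corv, status=used, price=23): price = 23, fits → In.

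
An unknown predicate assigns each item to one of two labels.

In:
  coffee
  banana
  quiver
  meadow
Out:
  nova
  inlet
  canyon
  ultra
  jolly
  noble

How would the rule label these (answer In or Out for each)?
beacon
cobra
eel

The distinguishing property — has ≥ 3 vowels — holds for all the 'In' cases and none of the 'Out' cases.
beacon: In (3 vowels).
cobra: Out (2 vowels).
eel: Out (2 vowels).

In, Out, Out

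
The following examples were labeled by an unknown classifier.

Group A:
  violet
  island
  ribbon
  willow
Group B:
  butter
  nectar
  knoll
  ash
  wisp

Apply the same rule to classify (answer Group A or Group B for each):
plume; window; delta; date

'Group A' ⟺ length 6 AND contains 'i'.
plume: Group B (length 5, no 'i'). window: Group A (length 6, has 'i'). delta: Group B (length 5, no 'i'). date: Group B (length 4, no 'i').

Group B, Group A, Group B, Group B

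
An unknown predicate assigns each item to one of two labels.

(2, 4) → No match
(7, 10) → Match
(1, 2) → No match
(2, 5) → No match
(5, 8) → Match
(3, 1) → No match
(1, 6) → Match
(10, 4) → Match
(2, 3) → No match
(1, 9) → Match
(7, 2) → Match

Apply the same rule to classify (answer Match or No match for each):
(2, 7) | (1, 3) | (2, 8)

Match, No match, Match

The classifier is using: max ≥ 6.
(2, 7): Match (max 7). (1, 3): No match (max 3). (2, 8): Match (max 8).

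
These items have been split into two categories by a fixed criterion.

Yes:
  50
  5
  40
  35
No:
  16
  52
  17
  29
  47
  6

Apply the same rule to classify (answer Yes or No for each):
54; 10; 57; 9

The rule appears to be: multiple of 5.
No: 54, since 54 = 5·10 + 4.
Yes: 10, since 10 = 5·2.
No: 57, since 57 = 5·11 + 2.
No: 9, since 9 = 5·1 + 4.

No, Yes, No, No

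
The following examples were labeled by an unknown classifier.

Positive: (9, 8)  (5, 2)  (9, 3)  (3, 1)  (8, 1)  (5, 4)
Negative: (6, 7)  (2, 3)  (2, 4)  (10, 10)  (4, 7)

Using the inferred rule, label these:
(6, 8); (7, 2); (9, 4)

Negative, Positive, Positive

A rule that fits every label: first > second — true of each 'Positive' example, false of each 'Negative' one.
(6, 8) → 6 < 8 → Negative. (7, 2) → 7 > 2 → Positive. (9, 4) → 9 > 4 → Positive.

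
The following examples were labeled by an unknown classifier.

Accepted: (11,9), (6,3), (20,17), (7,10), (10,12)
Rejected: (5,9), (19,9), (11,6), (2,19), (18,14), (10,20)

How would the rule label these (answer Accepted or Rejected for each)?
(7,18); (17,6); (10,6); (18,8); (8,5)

Every 'Accepted' example satisfies: |first − second| ≤ 3. None of the 'Rejected' examples do.
(7,18): |7−18| = 11 — does not fit, so Rejected. (17,6): |17−6| = 11 — does not fit, so Rejected. (10,6): |10−6| = 4 — does not fit, so Rejected. (18,8): |18−8| = 10 — does not fit, so Rejected. (8,5): |8−5| = 3 — qualifies, so Accepted.

Rejected, Rejected, Rejected, Rejected, Accepted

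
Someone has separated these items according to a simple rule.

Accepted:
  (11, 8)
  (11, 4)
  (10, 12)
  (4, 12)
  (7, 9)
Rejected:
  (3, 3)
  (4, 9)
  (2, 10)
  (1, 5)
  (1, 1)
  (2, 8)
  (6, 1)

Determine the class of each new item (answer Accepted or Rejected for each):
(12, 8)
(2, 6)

Accepted, Rejected

The rule appears to be: sum ≥ 15.
(12, 8): Accepted (12+8 = 20).
(2, 6): Rejected (2+6 = 8).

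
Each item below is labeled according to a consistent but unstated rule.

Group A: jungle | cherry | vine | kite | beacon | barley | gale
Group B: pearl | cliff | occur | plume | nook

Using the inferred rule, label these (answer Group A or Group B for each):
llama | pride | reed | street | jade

Group B, Group B, Group A, Group A, Group A

Every 'Group A' example satisfies: even length AND contains 'e'. None of the 'Group B' examples do.
llama — length 5, no 'e', hence Group B. pride — length 5, has 'e', hence Group B. reed — length 4, has 'e', hence Group A. street — length 6, has 'e', hence Group A. jade — length 4, has 'e', hence Group A.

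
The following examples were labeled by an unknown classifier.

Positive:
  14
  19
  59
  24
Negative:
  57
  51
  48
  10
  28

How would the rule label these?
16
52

Negative, Negative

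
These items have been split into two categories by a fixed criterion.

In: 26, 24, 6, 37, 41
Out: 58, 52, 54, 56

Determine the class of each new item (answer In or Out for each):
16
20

The rule appears to be: at most 41.
16: 16 ≤ 41 — meets the rule, so In. 20: 20 ≤ 41 — meets the rule, so In.

In, In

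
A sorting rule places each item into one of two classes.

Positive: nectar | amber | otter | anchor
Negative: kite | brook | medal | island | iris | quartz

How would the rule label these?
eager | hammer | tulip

Positive, Positive, Negative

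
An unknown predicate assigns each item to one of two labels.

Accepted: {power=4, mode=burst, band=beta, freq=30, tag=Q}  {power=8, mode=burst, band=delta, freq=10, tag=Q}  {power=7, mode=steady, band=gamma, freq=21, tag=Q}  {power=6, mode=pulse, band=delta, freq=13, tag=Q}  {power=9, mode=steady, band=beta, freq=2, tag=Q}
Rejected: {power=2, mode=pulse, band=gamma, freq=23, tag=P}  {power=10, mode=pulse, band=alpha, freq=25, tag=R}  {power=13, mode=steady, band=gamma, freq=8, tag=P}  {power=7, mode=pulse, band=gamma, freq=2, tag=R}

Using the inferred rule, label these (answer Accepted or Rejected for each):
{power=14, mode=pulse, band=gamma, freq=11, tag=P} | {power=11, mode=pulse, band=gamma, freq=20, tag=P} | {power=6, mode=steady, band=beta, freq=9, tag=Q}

Rejected, Rejected, Accepted

'Accepted' ⟺ tag is Q.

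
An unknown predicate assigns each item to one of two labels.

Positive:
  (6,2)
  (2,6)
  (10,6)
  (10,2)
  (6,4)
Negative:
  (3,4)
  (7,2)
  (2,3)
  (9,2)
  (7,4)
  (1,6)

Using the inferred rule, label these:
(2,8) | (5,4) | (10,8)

The common property of the 'Positive' items is: sum is even. No 'Negative' item has it.

Positive, Negative, Positive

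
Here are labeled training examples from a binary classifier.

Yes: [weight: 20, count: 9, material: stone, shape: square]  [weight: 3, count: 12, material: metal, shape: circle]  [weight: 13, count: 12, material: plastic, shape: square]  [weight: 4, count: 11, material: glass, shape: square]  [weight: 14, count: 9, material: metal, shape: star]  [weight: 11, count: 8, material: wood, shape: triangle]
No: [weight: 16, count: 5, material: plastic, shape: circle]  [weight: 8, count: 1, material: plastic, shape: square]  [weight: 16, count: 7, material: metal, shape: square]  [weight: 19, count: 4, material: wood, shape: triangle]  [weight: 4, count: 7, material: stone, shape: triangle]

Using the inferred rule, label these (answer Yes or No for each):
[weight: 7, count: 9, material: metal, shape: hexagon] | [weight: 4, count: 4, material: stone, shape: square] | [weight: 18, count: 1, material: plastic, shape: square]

Yes, No, No

'Yes' ⟺ count ≥ 8.
Yes: [weight: 7, count: 9, material: metal, shape: hexagon], since count = 9.
No: [weight: 4, count: 4, material: stone, shape: square], since count = 4.
No: [weight: 18, count: 1, material: plastic, shape: square], since count = 1.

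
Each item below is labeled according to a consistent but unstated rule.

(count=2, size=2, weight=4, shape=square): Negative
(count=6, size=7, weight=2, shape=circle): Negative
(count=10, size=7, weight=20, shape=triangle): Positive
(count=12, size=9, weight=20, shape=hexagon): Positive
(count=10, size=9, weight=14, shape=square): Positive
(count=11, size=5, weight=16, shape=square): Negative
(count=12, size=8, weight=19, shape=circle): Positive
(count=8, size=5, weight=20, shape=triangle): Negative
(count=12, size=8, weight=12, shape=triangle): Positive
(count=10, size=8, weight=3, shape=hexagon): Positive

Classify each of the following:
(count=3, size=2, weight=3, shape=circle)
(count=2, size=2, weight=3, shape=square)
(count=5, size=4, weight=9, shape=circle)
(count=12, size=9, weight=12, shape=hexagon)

Negative, Negative, Negative, Positive

All 'Positive' examples share one property — size ≥ 7 AND count ≥ 8 — and every 'Negative' example lacks it.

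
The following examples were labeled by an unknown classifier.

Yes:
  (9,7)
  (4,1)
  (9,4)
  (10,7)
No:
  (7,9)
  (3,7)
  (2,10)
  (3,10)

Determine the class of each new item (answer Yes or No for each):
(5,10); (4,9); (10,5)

Every 'Yes' example satisfies: first > second. None of the 'No' examples do.

No, No, Yes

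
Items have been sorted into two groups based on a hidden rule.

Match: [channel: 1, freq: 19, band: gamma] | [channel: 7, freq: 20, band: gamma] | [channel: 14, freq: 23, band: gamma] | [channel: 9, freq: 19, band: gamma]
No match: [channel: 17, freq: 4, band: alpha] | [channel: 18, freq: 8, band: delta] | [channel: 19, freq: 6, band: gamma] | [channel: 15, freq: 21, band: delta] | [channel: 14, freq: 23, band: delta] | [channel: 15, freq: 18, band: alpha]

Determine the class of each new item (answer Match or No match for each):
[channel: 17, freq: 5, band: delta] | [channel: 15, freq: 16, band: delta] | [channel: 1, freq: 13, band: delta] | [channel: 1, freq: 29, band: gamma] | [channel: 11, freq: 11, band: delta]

No match, No match, No match, Match, No match

The simplest hypothesis consistent with all the labels is: band is gamma AND freq ≥ 8.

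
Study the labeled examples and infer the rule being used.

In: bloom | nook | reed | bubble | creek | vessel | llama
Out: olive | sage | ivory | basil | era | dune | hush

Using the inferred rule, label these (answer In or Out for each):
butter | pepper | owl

The common property of the 'In' items is: has a double letter. No 'Out' item has it.

In, In, Out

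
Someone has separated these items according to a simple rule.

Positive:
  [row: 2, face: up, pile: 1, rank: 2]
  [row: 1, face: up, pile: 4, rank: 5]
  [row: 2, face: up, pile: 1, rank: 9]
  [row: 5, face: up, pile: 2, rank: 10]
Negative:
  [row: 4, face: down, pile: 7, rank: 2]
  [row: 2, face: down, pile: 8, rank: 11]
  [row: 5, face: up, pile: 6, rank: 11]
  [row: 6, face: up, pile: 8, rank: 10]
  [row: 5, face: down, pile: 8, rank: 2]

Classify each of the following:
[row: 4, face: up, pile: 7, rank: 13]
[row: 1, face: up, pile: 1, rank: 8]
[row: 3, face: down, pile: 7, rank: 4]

Negative, Positive, Negative

One predicate separates the groups cleanly: pile ≤ 4.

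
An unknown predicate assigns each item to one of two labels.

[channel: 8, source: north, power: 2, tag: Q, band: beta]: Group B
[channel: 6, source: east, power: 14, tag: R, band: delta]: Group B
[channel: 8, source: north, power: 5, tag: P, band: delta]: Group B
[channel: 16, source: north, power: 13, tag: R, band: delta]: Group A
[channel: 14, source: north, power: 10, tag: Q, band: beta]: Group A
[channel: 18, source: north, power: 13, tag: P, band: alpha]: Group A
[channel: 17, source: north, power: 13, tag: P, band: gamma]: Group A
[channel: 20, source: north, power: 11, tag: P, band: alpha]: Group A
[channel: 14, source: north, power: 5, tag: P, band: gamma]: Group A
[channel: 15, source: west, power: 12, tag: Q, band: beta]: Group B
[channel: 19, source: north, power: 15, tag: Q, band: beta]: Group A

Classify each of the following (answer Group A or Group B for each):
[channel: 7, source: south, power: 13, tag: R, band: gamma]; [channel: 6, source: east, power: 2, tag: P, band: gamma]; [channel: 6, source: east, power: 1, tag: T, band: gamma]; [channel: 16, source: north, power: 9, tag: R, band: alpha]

Group B, Group B, Group B, Group A

All 'Group A' examples share one property — source is north AND channel ≥ 14 — and every 'Group B' example lacks it.
[channel: 7, source: south, power: 13, tag: R, band: gamma]: source is south, channel = 7, does not pass → Group B. [channel: 6, source: east, power: 2, tag: P, band: gamma]: source is east, channel = 6, does not pass → Group B. [channel: 6, source: east, power: 1, tag: T, band: gamma]: source is east, channel = 6, does not pass → Group B. [channel: 16, source: north, power: 9, tag: R, band: alpha]: source is north, channel = 16, matches → Group A.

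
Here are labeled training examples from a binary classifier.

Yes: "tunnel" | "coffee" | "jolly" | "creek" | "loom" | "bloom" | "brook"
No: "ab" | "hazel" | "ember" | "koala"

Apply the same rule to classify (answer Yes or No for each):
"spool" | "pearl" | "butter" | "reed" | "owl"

Yes, No, Yes, Yes, No

The pattern is that an item is 'Yes' exactly when: has a double letter.
Yes: "spool", since 'oo' doubled.
No: "pearl", since no doubled letter.
Yes: "butter", since 'tt' doubled.
Yes: "reed", since 'ee' doubled.
No: "owl", since no doubled letter.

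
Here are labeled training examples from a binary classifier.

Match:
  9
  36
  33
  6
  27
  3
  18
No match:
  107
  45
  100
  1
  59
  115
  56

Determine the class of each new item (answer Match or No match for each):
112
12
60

No match, Match, No match

The distinguishing property — multiple of 3 AND at most 36 — holds for all the 'Match' cases and none of the 'No match' cases.
No match: 112, since 112 = 3·37 + 1, 112 > 36.
Match: 12, since 12 = 3·4, 12 ≤ 36.
No match: 60, since 60 = 3·20, 60 > 36.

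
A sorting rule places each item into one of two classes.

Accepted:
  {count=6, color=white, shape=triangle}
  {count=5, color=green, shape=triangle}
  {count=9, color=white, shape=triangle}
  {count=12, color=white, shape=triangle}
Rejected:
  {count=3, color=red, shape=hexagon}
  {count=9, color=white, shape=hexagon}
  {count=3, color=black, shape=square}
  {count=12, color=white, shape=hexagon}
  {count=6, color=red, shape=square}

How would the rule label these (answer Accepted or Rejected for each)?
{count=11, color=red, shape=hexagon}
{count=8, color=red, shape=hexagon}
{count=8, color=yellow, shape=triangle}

Comparing the two groups points to one rule — shape is triangle.
Rejected: {count=11, color=red, shape=hexagon}, since shape is hexagon.
Rejected: {count=8, color=red, shape=hexagon}, since shape is hexagon.
Accepted: {count=8, color=yellow, shape=triangle}, since shape is triangle.

Rejected, Rejected, Accepted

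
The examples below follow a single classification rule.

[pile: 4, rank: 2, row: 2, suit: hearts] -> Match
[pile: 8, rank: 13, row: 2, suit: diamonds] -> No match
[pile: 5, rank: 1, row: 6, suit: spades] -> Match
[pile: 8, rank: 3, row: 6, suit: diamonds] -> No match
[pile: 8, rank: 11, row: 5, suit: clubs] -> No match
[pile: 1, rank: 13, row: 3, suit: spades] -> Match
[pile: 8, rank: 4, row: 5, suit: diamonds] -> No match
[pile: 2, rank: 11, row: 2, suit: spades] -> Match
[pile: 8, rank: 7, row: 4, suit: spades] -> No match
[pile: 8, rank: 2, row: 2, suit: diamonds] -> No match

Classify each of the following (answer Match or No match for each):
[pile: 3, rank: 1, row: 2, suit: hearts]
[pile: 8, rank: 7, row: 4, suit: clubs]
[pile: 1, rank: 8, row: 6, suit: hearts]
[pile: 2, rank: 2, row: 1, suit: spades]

Match, No match, Match, Match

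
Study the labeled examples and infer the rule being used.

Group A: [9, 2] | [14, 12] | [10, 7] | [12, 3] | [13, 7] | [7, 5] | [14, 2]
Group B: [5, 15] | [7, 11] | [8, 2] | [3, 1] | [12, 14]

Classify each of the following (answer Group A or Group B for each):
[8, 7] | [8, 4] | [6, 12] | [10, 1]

The pattern is that an item is 'Group A' exactly when: first > second AND sum ≥ 11.
[8, 7]: 8 > 7, 8+7 = 15 — passes, so Group A.
[8, 4]: 8 > 4, 8+4 = 12 — passes, so Group A.
[6, 12]: 6 < 12, 6+12 = 18 — does not fit, so Group B.
[10, 1]: 10 > 1, 10+1 = 11 — passes, so Group A.

Group A, Group A, Group B, Group A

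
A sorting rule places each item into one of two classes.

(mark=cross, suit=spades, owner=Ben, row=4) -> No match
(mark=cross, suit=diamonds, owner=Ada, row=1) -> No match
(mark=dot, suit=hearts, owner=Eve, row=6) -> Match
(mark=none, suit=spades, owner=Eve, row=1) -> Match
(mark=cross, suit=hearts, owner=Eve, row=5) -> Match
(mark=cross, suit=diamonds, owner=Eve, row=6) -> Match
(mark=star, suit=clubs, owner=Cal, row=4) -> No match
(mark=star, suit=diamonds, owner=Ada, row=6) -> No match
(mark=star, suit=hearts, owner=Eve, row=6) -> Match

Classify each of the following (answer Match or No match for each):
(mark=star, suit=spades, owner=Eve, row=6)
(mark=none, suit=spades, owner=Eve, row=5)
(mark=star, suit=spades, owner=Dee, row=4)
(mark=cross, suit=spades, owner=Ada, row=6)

The common property of the 'Match' items is: owner is Eve. No 'No match' item has it.
(mark=star, suit=spades, owner=Eve, row=6): owner is Eve, matches → Match. (mark=none, suit=spades, owner=Eve, row=5): owner is Eve, matches → Match. (mark=star, suit=spades, owner=Dee, row=4): owner is Dee, does not pass → No match. (mark=cross, suit=spades, owner=Ada, row=6): owner is Ada, does not pass → No match.

Match, Match, No match, No match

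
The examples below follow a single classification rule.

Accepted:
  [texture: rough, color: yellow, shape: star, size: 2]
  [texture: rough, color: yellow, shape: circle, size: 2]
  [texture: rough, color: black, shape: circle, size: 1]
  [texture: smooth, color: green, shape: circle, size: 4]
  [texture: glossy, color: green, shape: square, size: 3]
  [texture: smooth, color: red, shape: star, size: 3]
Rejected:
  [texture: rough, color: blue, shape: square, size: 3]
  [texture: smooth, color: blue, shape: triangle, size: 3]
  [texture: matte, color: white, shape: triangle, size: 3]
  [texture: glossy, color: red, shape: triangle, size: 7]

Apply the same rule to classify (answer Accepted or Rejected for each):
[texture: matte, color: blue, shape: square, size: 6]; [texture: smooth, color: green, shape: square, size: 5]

Rejected, Accepted

The classifier is using: shape is not triangle AND color is not blue.
[texture: matte, color: blue, shape: square, size: 6]: shape is square, color is blue, lacks this property → Rejected. [texture: smooth, color: green, shape: square, size: 5]: shape is square, color is green, meets the rule → Accepted.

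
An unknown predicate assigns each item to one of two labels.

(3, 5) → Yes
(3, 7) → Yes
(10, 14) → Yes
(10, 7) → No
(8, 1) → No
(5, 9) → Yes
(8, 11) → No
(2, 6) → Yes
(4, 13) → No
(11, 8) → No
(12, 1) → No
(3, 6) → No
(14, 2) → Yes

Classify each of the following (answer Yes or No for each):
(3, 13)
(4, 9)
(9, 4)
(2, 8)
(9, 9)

Yes, No, No, Yes, Yes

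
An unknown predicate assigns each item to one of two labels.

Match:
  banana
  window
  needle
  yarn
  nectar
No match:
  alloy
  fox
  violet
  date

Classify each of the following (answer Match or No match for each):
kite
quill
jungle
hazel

The rule appears to be: contains 'n'.

No match, No match, Match, No match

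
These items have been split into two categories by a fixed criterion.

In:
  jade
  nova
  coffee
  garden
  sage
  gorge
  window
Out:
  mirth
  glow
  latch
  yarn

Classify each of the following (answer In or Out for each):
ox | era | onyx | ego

Out, In, Out, In

A rule that fits every label: has ≥ 2 vowels — true of each 'In' example, false of each 'Out' one.
ox: 1 vowel — does not pass, so Out. era: 2 vowels — meets the rule, so In. onyx: 1 vowel — does not pass, so Out. ego: 2 vowels — meets the rule, so In.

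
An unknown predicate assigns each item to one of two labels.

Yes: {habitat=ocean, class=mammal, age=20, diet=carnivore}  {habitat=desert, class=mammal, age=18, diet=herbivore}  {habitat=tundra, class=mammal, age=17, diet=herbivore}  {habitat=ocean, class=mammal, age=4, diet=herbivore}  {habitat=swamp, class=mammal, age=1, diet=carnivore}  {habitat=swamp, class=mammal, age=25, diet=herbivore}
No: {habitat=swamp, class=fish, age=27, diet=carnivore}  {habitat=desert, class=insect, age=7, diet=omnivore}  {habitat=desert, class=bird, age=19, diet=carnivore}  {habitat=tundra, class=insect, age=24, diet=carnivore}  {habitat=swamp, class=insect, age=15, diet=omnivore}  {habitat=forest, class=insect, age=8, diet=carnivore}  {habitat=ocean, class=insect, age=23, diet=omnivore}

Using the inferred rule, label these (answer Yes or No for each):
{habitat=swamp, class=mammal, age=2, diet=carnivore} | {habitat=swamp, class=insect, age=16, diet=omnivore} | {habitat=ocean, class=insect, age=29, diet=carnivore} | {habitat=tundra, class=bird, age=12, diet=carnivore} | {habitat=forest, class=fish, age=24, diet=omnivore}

Yes, No, No, No, No

The rule appears to be: class is mammal.
{habitat=swamp, class=mammal, age=2, diet=carnivore}: Yes (class is mammal). {habitat=swamp, class=insect, age=16, diet=omnivore}: No (class is insect). {habitat=ocean, class=insect, age=29, diet=carnivore}: No (class is insect). {habitat=tundra, class=bird, age=12, diet=carnivore}: No (class is bird). {habitat=forest, class=fish, age=24, diet=omnivore}: No (class is fish).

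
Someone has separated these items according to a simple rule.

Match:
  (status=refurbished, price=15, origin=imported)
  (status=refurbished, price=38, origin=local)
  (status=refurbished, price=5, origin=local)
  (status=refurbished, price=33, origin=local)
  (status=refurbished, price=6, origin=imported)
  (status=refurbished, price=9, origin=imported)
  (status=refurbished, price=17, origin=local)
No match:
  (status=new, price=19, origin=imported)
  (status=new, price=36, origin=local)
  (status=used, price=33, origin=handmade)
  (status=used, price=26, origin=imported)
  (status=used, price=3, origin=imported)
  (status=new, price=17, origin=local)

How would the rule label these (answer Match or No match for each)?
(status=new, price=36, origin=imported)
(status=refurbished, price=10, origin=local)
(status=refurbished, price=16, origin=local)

No match, Match, Match

The classifier is using: status is refurbished.
(status=new, price=36, origin=imported) — status is new, hence No match.
(status=refurbished, price=10, origin=local) — status is refurbished, hence Match.
(status=refurbished, price=16, origin=local) — status is refurbished, hence Match.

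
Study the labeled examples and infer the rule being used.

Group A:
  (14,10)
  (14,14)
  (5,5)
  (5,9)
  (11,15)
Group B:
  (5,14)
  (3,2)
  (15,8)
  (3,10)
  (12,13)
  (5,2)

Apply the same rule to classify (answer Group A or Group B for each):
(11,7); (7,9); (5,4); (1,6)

The rule appears to be: sum is even.

Group A, Group A, Group B, Group B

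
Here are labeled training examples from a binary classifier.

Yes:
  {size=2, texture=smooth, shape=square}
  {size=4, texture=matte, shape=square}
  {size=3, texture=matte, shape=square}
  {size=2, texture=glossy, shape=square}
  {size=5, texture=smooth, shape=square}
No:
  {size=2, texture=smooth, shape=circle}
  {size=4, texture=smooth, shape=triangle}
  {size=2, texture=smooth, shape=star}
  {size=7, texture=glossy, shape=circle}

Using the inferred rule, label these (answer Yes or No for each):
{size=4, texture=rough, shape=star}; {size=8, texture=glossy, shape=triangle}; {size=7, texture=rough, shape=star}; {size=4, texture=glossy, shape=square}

No, No, No, Yes

Looking at the examples, the only property every 'Yes' case has and every 'No' case lacks is: shape is square.
{size=4, texture=rough, shape=star} — shape is star, hence No. {size=8, texture=glossy, shape=triangle} — shape is triangle, hence No. {size=7, texture=rough, shape=star} — shape is star, hence No. {size=4, texture=glossy, shape=square} — shape is square, hence Yes.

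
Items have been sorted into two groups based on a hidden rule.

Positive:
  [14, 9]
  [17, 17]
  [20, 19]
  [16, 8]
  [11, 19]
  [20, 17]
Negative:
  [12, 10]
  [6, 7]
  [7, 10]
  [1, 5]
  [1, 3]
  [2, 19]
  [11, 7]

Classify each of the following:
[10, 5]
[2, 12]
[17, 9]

Every 'Positive' example satisfies: sum ≥ 23. None of the 'Negative' examples do.
[10, 5] → 10+5 = 15 → Negative.
[2, 12] → 2+12 = 14 → Negative.
[17, 9] → 17+9 = 26 → Positive.

Negative, Negative, Positive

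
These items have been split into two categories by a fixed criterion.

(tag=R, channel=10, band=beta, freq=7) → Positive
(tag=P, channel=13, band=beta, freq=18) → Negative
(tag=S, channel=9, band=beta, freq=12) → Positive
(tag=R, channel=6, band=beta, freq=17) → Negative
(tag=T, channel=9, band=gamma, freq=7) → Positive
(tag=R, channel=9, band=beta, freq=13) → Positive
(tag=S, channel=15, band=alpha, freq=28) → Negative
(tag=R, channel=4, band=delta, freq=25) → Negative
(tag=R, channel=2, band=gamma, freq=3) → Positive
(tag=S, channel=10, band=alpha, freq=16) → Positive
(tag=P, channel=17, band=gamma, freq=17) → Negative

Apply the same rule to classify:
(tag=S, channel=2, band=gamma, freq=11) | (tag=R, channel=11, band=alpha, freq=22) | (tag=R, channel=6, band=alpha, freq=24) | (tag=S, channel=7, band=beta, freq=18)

Positive, Negative, Negative, Negative

Every 'Positive' example satisfies: freq ≤ 16. None of the 'Negative' examples do.
(tag=S, channel=2, band=gamma, freq=11): Positive (freq = 11).
(tag=R, channel=11, band=alpha, freq=22): Negative (freq = 22).
(tag=R, channel=6, band=alpha, freq=24): Negative (freq = 24).
(tag=S, channel=7, band=beta, freq=18): Negative (freq = 18).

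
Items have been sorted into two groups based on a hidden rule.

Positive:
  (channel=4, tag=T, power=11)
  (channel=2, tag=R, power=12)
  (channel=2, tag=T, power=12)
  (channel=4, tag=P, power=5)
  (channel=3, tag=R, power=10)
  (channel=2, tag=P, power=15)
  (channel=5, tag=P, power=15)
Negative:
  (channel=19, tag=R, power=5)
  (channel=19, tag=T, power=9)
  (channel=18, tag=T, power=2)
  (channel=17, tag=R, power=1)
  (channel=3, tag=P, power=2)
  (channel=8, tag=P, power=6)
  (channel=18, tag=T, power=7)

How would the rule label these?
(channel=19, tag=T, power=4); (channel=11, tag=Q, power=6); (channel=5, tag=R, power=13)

The distinguishing property — power ≥ 5 AND channel ≤ 5 — holds for all the 'Positive' cases and none of the 'Negative' cases.

Negative, Negative, Positive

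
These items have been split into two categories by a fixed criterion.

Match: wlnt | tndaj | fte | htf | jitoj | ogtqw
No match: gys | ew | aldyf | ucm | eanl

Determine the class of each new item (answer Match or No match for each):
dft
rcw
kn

Match, No match, No match

The classifier is using: contains 't'.
dft — has 't', hence Match.
rcw — no 't', hence No match.
kn — no 't', hence No match.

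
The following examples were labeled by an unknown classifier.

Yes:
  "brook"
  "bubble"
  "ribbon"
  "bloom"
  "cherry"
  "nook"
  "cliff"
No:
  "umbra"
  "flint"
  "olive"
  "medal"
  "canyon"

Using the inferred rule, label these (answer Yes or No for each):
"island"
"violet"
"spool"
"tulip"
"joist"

No, No, Yes, No, No

All 'Yes' examples share one property — has a double letter — and every 'No' example lacks it.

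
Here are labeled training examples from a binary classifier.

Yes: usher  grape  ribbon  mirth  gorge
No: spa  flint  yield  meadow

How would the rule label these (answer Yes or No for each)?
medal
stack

No, No

Every 'Yes' example satisfies: contains 'r'. None of the 'No' examples do.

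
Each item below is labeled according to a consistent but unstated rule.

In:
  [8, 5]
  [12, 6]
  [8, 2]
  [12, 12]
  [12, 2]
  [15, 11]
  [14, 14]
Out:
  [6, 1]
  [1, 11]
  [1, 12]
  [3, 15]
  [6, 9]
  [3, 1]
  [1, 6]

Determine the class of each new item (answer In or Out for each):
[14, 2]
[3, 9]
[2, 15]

In, Out, Out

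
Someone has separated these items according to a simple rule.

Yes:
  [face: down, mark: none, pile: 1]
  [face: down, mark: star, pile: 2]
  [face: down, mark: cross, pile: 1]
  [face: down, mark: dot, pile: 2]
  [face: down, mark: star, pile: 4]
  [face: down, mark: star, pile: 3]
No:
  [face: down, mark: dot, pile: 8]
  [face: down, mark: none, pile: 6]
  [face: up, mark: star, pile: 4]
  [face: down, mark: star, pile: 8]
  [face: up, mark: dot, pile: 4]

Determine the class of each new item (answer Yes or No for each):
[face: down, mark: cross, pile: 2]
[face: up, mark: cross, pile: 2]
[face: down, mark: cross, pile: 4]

Yes, No, Yes

'Yes' ⟺ face is down AND pile ≤ 4.
[face: down, mark: cross, pile: 2] — face is down, pile = 2, hence Yes. [face: up, mark: cross, pile: 2] — face is up, pile = 2, hence No. [face: down, mark: cross, pile: 4] — face is down, pile = 4, hence Yes.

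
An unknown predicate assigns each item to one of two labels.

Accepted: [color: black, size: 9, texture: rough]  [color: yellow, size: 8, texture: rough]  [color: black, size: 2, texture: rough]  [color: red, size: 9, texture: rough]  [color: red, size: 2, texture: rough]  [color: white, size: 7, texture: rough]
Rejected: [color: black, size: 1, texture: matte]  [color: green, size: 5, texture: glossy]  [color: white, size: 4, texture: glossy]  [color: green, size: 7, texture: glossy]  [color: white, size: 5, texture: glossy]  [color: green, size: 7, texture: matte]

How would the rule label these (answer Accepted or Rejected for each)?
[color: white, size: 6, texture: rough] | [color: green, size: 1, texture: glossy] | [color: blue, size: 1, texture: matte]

The rule appears to be: texture is rough.
[color: white, size: 6, texture: rough] → texture is rough → Accepted. [color: green, size: 1, texture: glossy] → texture is glossy → Rejected. [color: blue, size: 1, texture: matte] → texture is matte → Rejected.

Accepted, Rejected, Rejected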